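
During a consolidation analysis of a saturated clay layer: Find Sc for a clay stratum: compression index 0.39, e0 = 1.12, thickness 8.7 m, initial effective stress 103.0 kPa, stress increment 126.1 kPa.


Using Sc = Cc * H / (1 + e0) * log10((sigma0 + delta_sigma) / sigma0)
Stress ratio = (103.0 + 126.1) / 103.0 = 2.22427
log10(2.22427) = 0.347188
Cc * H / (1 + e0) = 0.39 * 8.7 / (1 + 1.12) = 1.60047
Sc = 1.60047 * 0.347188
Sc = 0.5557 m


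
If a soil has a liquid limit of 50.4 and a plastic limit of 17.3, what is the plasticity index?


Result: 33.1

Derivation:
Using PI = LL - PL
PI = 50.4 - 17.3
PI = 33.1


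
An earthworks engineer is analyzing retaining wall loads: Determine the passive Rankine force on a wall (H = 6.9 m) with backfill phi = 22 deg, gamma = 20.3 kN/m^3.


Compute passive earth pressure coefficient:
Kp = tan^2(45 + phi/2) = tan^2(56.0) = 2.197987
Compute passive force:
Pp = 0.5 * Kp * gamma * H^2
Pp = 0.5 * 2.197987 * 20.3 * 6.9^2
Pp = 1062.16 kN/m


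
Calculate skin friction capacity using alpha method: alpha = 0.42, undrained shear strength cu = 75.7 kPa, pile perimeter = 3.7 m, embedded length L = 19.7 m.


Using Qs = alpha * cu * perimeter * L
Qs = 0.42 * 75.7 * 3.7 * 19.7
Qs = 2317.46 kN


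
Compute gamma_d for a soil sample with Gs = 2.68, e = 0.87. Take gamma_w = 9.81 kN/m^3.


Using gamma_d = Gs * gamma_w / (1 + e)
gamma_d = 2.68 * 9.81 / (1 + 0.87)
gamma_d = 2.68 * 9.81 / 1.87
gamma_d = 14.059 kN/m^3


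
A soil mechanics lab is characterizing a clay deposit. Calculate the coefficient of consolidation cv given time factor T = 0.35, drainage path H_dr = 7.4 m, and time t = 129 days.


Using cv = T * H_dr^2 / t
H_dr^2 = 7.4^2 = 54.76
cv = 0.35 * 54.76 / 129
cv = 0.14857 m^2/day


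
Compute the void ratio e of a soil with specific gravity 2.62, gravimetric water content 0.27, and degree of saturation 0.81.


Using the relation e = Gs * w / S
e = 2.62 * 0.27 / 0.81
e = 0.8733


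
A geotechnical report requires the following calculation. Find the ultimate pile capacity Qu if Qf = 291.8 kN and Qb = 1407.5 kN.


Using Qu = Qf + Qb
Qu = 291.8 + 1407.5
Qu = 1699.3 kN


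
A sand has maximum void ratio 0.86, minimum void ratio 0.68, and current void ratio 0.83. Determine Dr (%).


Using Dr = (e_max - e) / (e_max - e_min) * 100
e_max - e = 0.86 - 0.83 = 0.03
e_max - e_min = 0.86 - 0.68 = 0.18
Dr = 0.03 / 0.18 * 100
Dr = 16.67 %


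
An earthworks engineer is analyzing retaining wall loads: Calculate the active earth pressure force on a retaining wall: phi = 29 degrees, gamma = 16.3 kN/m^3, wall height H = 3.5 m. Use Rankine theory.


Compute active earth pressure coefficient:
Ka = tan^2(45 - phi/2) = tan^2(30.5) = 0.346974
Compute active force:
Pa = 0.5 * Ka * gamma * H^2
Pa = 0.5 * 0.346974 * 16.3 * 3.5^2
Pa = 34.64 kN/m


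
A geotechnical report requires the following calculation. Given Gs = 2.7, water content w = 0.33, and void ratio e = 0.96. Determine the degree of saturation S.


Result: 0.9281

Derivation:
Using S = Gs * w / e
S = 2.7 * 0.33 / 0.96
S = 0.9281


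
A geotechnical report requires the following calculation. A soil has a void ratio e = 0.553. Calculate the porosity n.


Using the relation n = e / (1 + e)
n = 0.553 / (1 + 0.553)
n = 0.553 / 1.553
n = 0.3561


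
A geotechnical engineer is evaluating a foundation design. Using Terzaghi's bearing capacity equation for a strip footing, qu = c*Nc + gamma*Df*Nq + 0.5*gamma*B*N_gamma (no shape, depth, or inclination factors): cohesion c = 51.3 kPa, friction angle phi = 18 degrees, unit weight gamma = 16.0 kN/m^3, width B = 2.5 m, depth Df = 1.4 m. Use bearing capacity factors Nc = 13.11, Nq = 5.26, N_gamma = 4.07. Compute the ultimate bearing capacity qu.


Result: 871.77 kPa

Derivation:
Compute qu = c*Nc + gamma*Df*Nq + 0.5*gamma*B*N_gamma
Term 1: 51.3 * 13.11 = 672.543
Term 2: 16.0 * 1.4 * 5.26 = 117.824
Term 3: 0.5 * 16.0 * 2.5 * 4.07 = 81.4
qu = 672.543 + 117.824 + 81.4
qu = 871.77 kPa


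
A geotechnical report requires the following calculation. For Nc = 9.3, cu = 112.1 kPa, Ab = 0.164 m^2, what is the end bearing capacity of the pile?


Result: 170.97 kN

Derivation:
Using Qb = Nc * cu * Ab
Qb = 9.3 * 112.1 * 0.164
Qb = 170.97 kN


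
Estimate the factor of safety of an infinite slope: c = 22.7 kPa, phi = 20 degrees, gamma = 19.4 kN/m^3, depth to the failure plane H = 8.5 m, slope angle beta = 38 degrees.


Result: 0.75

Derivation:
Using Fs = c / (gamma*H*sin(beta)*cos(beta)) + tan(phi)/tan(beta)
Cohesion contribution = 22.7 / (19.4*8.5*sin(38)*cos(38))
Cohesion contribution = 0.283747
Friction contribution = tan(20)/tan(38) = 0.465861
Fs = 0.283747 + 0.465861
Fs = 0.75


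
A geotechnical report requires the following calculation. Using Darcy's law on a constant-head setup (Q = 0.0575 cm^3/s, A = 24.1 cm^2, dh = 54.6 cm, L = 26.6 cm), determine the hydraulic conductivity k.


Result: 0.001162 cm/s

Derivation:
Compute hydraulic gradient:
i = dh / L = 54.6 / 26.6 = 2.05263
Then apply Darcy's law:
k = Q / (A * i)
k = 0.0575 / (24.1 * 2.05263)
k = 0.0575 / 49.4684
k = 0.001162 cm/s


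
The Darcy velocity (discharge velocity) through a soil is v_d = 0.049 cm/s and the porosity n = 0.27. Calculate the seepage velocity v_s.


Using v_s = v_d / n
v_s = 0.049 / 0.27
v_s = 0.18148 cm/s


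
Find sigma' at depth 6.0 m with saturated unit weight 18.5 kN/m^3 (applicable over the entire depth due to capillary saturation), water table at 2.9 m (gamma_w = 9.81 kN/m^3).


Result: 80.59 kPa

Derivation:
Total stress = gamma_sat * depth
sigma = 18.5 * 6.0 = 111.0 kPa
Pore water pressure u = gamma_w * (depth - d_wt)
u = 9.81 * (6.0 - 2.9) = 30.411 kPa
Effective stress = sigma - u
sigma' = 111.0 - 30.411 = 80.59 kPa


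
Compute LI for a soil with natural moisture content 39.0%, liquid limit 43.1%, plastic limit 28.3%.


First compute the plasticity index:
PI = LL - PL = 43.1 - 28.3 = 14.8
Then compute the liquidity index:
LI = (w - PL) / PI
LI = (39.0 - 28.3) / 14.8
LI = 0.723


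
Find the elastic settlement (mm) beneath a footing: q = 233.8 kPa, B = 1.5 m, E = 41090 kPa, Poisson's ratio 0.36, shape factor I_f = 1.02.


Result: 7.577 mm

Derivation:
Using Se = q * B * (1 - nu^2) * I_f / E
1 - nu^2 = 1 - 0.36^2 = 0.8704
Se = 233.8 * 1.5 * 0.8704 * 1.02 / 41090
Se = 0.007577 m
Convert to mm: Se = 0.007577 * 1000 = 7.577 mm


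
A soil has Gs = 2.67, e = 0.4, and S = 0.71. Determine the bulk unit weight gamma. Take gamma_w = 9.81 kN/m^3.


Using gamma = gamma_w * (Gs + S*e) / (1 + e)
Numerator: Gs + S*e = 2.67 + 0.71*0.4 = 2.954
Denominator: 1 + e = 1 + 0.4 = 1.4
gamma = 9.81 * 2.954 / 1.4
gamma = 20.699 kN/m^3


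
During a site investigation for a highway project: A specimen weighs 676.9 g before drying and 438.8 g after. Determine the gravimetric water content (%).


Using w = (m_wet - m_dry) / m_dry * 100
m_wet - m_dry = 676.9 - 438.8 = 238.1 g
w = 238.1 / 438.8 * 100
w = 54.26 %


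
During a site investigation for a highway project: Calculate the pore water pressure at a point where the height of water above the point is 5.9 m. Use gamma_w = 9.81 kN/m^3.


Using u = gamma_w * h_w
u = 9.81 * 5.9
u = 57.88 kPa


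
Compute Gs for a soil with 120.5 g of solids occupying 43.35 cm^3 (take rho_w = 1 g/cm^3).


Using Gs = m_s / (V_s * rho_w)
Since rho_w = 1 g/cm^3:
Gs = 120.5 / 43.35
Gs = 2.78


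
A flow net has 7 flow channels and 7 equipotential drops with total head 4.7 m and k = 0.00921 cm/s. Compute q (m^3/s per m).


Convert k to m/s for unit consistency with H:
k = 0.00921 cm/s = 0.00921 / 100 m/s = 9.21e-05 m/s
Using q = k * H * Nf / Nd
Nf / Nd = 7 / 7 = 1.0
q = 9.21e-05 * 4.7 * 1.0
q = 0.0004329 m^3/s per m


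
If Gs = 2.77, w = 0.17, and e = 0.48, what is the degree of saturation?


Using S = Gs * w / e
S = 2.77 * 0.17 / 0.48
S = 0.981


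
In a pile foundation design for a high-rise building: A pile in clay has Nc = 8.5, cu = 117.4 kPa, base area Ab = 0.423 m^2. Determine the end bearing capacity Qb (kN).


Using Qb = Nc * cu * Ab
Qb = 8.5 * 117.4 * 0.423
Qb = 422.11 kN


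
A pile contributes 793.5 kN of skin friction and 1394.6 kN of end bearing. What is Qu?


Using Qu = Qf + Qb
Qu = 793.5 + 1394.6
Qu = 2188.1 kN


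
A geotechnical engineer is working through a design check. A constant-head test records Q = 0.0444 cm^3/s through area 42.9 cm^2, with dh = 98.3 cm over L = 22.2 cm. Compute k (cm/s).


Result: 0.000234 cm/s

Derivation:
Compute hydraulic gradient:
i = dh / L = 98.3 / 22.2 = 4.42793
Then apply Darcy's law:
k = Q / (A * i)
k = 0.0444 / (42.9 * 4.42793)
k = 0.0444 / 189.958
k = 0.000234 cm/s


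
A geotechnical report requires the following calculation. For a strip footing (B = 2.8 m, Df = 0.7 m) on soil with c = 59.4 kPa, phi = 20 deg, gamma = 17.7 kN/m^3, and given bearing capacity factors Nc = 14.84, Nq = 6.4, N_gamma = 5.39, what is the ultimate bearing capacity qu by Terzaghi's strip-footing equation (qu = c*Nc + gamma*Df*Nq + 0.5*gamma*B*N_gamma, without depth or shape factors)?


Compute qu = c*Nc + gamma*Df*Nq + 0.5*gamma*B*N_gamma
Term 1: 59.4 * 14.84 = 881.496
Term 2: 17.7 * 0.7 * 6.4 = 79.296
Term 3: 0.5 * 17.7 * 2.8 * 5.39 = 133.5642
qu = 881.496 + 79.296 + 133.5642
qu = 1094.36 kPa


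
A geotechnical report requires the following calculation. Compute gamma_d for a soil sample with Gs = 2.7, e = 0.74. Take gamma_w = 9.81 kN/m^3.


Result: 15.222 kN/m^3

Derivation:
Using gamma_d = Gs * gamma_w / (1 + e)
gamma_d = 2.7 * 9.81 / (1 + 0.74)
gamma_d = 2.7 * 9.81 / 1.74
gamma_d = 15.222 kN/m^3


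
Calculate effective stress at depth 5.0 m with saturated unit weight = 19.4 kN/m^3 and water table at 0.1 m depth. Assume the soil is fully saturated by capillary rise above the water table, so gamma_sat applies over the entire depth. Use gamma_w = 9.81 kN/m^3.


Result: 48.93 kPa

Derivation:
Total stress = gamma_sat * depth
sigma = 19.4 * 5.0 = 97.0 kPa
Pore water pressure u = gamma_w * (depth - d_wt)
u = 9.81 * (5.0 - 0.1) = 48.069 kPa
Effective stress = sigma - u
sigma' = 97.0 - 48.069 = 48.93 kPa


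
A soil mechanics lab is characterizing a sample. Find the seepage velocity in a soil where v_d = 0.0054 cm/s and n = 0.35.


Using v_s = v_d / n
v_s = 0.0054 / 0.35
v_s = 0.01543 cm/s


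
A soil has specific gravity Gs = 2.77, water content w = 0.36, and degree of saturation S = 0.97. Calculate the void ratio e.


Using the relation e = Gs * w / S
e = 2.77 * 0.36 / 0.97
e = 1.028


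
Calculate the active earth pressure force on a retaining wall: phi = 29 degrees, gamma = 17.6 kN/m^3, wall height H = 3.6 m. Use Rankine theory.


Result: 39.57 kN/m

Derivation:
Compute active earth pressure coefficient:
Ka = tan^2(45 - phi/2) = tan^2(30.5) = 0.346974
Compute active force:
Pa = 0.5 * Ka * gamma * H^2
Pa = 0.5 * 0.346974 * 17.6 * 3.6^2
Pa = 39.57 kN/m


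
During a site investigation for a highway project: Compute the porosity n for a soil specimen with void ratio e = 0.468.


Using the relation n = e / (1 + e)
n = 0.468 / (1 + 0.468)
n = 0.468 / 1.468
n = 0.3188


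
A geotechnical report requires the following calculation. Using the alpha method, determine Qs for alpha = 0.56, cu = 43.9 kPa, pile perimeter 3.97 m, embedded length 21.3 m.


Using Qs = alpha * cu * perimeter * L
Qs = 0.56 * 43.9 * 3.97 * 21.3
Qs = 2078.85 kN


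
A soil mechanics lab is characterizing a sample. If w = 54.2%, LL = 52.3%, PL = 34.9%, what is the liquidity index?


Result: 1.109

Derivation:
First compute the plasticity index:
PI = LL - PL = 52.3 - 34.9 = 17.4
Then compute the liquidity index:
LI = (w - PL) / PI
LI = (54.2 - 34.9) / 17.4
LI = 1.109


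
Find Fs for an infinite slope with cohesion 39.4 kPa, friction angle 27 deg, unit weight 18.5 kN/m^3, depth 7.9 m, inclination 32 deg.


Using Fs = c / (gamma*H*sin(beta)*cos(beta)) + tan(phi)/tan(beta)
Cohesion contribution = 39.4 / (18.5*7.9*sin(32)*cos(32))
Cohesion contribution = 0.599884
Friction contribution = tan(27)/tan(32) = 0.815411
Fs = 0.599884 + 0.815411
Fs = 1.415


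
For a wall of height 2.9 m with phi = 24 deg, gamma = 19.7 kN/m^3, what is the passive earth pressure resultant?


Compute passive earth pressure coefficient:
Kp = tan^2(45 + phi/2) = tan^2(57.0) = 2.371184
Compute passive force:
Pp = 0.5 * Kp * gamma * H^2
Pp = 0.5 * 2.371184 * 19.7 * 2.9^2
Pp = 196.43 kN/m


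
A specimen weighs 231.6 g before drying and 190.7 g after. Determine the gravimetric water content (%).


Using w = (m_wet - m_dry) / m_dry * 100
m_wet - m_dry = 231.6 - 190.7 = 40.9 g
w = 40.9 / 190.7 * 100
w = 21.45 %


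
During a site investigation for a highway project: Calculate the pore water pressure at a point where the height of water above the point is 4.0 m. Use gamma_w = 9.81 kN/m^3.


Using u = gamma_w * h_w
u = 9.81 * 4.0
u = 39.24 kPa


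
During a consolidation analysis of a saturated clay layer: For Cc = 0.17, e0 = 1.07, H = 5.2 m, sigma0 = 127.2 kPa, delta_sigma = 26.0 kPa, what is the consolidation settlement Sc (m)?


Result: 0.0345 m

Derivation:
Using Sc = Cc * H / (1 + e0) * log10((sigma0 + delta_sigma) / sigma0)
Stress ratio = (127.2 + 26.0) / 127.2 = 1.2044
log10(1.2044) = 0.0807717
Cc * H / (1 + e0) = 0.17 * 5.2 / (1 + 1.07) = 0.427053
Sc = 0.427053 * 0.0807717
Sc = 0.0345 m


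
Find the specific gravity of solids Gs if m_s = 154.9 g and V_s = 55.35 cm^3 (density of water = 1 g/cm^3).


Using Gs = m_s / (V_s * rho_w)
Since rho_w = 1 g/cm^3:
Gs = 154.9 / 55.35
Gs = 2.799


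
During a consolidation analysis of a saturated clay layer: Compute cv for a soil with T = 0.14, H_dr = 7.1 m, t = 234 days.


Using cv = T * H_dr^2 / t
H_dr^2 = 7.1^2 = 50.41
cv = 0.14 * 50.41 / 234
cv = 0.03016 m^2/day


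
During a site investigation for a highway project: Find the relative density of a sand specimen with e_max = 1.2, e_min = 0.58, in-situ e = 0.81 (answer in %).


Using Dr = (e_max - e) / (e_max - e_min) * 100
e_max - e = 1.2 - 0.81 = 0.39
e_max - e_min = 1.2 - 0.58 = 0.62
Dr = 0.39 / 0.62 * 100
Dr = 62.9 %


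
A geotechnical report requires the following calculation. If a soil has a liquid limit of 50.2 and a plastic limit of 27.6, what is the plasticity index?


Using PI = LL - PL
PI = 50.2 - 27.6
PI = 22.6


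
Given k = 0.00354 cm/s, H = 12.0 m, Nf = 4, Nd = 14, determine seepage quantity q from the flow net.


Result: 0.0001214 m^3/s per m

Derivation:
Convert k to m/s for unit consistency with H:
k = 0.00354 cm/s = 0.00354 / 100 m/s = 3.54e-05 m/s
Using q = k * H * Nf / Nd
Nf / Nd = 4 / 14 = 0.2857
q = 3.54e-05 * 12.0 * 0.2857
q = 0.0001214 m^3/s per m


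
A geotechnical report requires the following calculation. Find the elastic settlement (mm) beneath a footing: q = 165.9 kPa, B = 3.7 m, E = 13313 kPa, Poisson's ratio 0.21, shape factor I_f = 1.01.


Using Se = q * B * (1 - nu^2) * I_f / E
1 - nu^2 = 1 - 0.21^2 = 0.9559
Se = 165.9 * 3.7 * 0.9559 * 1.01 / 13313
Se = 0.044515 m
Convert to mm: Se = 0.044515 * 1000 = 44.515 mm


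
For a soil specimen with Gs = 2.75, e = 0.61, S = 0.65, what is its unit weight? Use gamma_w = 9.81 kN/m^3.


Result: 19.172 kN/m^3

Derivation:
Using gamma = gamma_w * (Gs + S*e) / (1 + e)
Numerator: Gs + S*e = 2.75 + 0.65*0.61 = 3.1465
Denominator: 1 + e = 1 + 0.61 = 1.61
gamma = 9.81 * 3.1465 / 1.61
gamma = 19.172 kN/m^3


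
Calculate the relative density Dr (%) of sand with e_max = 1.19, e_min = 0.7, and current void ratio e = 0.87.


Result: 65.31 %

Derivation:
Using Dr = (e_max - e) / (e_max - e_min) * 100
e_max - e = 1.19 - 0.87 = 0.32
e_max - e_min = 1.19 - 0.7 = 0.49
Dr = 0.32 / 0.49 * 100
Dr = 65.31 %


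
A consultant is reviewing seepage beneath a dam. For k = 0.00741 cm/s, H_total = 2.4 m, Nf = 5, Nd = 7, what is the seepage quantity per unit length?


Convert k to m/s for unit consistency with H:
k = 0.00741 cm/s = 0.00741 / 100 m/s = 7.41e-05 m/s
Using q = k * H * Nf / Nd
Nf / Nd = 5 / 7 = 0.7143
q = 7.41e-05 * 2.4 * 0.7143
q = 0.000127 m^3/s per m


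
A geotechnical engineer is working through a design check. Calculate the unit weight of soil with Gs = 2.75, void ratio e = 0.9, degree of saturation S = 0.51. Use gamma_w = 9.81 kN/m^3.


Result: 16.569 kN/m^3

Derivation:
Using gamma = gamma_w * (Gs + S*e) / (1 + e)
Numerator: Gs + S*e = 2.75 + 0.51*0.9 = 3.209
Denominator: 1 + e = 1 + 0.9 = 1.9
gamma = 9.81 * 3.209 / 1.9
gamma = 16.569 kN/m^3


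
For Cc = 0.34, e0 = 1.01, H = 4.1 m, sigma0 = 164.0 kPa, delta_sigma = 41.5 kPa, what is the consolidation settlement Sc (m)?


Using Sc = Cc * H / (1 + e0) * log10((sigma0 + delta_sigma) / sigma0)
Stress ratio = (164.0 + 41.5) / 164.0 = 1.25305
log10(1.25305) = 0.097968
Cc * H / (1 + e0) = 0.34 * 4.1 / (1 + 1.01) = 0.693532
Sc = 0.693532 * 0.097968
Sc = 0.0679 m


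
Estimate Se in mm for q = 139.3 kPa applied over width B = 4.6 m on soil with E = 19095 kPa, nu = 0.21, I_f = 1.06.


Result: 34.002 mm

Derivation:
Using Se = q * B * (1 - nu^2) * I_f / E
1 - nu^2 = 1 - 0.21^2 = 0.9559
Se = 139.3 * 4.6 * 0.9559 * 1.06 / 19095
Se = 0.034002 m
Convert to mm: Se = 0.034002 * 1000 = 34.002 mm


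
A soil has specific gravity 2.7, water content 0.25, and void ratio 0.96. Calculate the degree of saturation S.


Using S = Gs * w / e
S = 2.7 * 0.25 / 0.96
S = 0.7031


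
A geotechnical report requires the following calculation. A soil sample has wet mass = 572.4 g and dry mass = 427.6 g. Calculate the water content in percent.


Using w = (m_wet - m_dry) / m_dry * 100
m_wet - m_dry = 572.4 - 427.6 = 144.8 g
w = 144.8 / 427.6 * 100
w = 33.86 %


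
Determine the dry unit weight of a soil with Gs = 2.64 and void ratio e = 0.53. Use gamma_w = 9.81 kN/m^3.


Result: 16.927 kN/m^3

Derivation:
Using gamma_d = Gs * gamma_w / (1 + e)
gamma_d = 2.64 * 9.81 / (1 + 0.53)
gamma_d = 2.64 * 9.81 / 1.53
gamma_d = 16.927 kN/m^3


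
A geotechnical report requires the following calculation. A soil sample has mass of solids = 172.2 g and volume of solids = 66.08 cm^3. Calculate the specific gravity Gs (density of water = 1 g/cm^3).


Result: 2.606

Derivation:
Using Gs = m_s / (V_s * rho_w)
Since rho_w = 1 g/cm^3:
Gs = 172.2 / 66.08
Gs = 2.606


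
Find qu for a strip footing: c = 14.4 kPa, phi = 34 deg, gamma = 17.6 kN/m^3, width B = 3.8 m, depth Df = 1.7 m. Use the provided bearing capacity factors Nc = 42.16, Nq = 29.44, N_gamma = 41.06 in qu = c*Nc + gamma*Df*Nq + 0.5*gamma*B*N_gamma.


Result: 2861.0 kPa

Derivation:
Compute qu = c*Nc + gamma*Df*Nq + 0.5*gamma*B*N_gamma
Term 1: 14.4 * 42.16 = 607.104
Term 2: 17.6 * 1.7 * 29.44 = 880.8448
Term 3: 0.5 * 17.6 * 3.8 * 41.06 = 1373.0464
qu = 607.104 + 880.8448 + 1373.0464
qu = 2861.0 kPa


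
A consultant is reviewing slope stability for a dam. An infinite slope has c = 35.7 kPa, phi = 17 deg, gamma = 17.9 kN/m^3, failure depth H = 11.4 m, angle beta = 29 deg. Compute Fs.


Using Fs = c / (gamma*H*sin(beta)*cos(beta)) + tan(phi)/tan(beta)
Cohesion contribution = 35.7 / (17.9*11.4*sin(29)*cos(29))
Cohesion contribution = 0.412591
Friction contribution = tan(17)/tan(29) = 0.551553
Fs = 0.412591 + 0.551553
Fs = 0.964


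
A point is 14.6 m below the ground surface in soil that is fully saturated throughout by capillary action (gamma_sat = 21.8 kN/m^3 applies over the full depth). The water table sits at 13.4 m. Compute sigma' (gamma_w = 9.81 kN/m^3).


Total stress = gamma_sat * depth
sigma = 21.8 * 14.6 = 318.28 kPa
Pore water pressure u = gamma_w * (depth - d_wt)
u = 9.81 * (14.6 - 13.4) = 11.772 kPa
Effective stress = sigma - u
sigma' = 318.28 - 11.772 = 306.51 kPa


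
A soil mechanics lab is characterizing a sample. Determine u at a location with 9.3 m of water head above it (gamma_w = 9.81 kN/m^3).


Using u = gamma_w * h_w
u = 9.81 * 9.3
u = 91.23 kPa


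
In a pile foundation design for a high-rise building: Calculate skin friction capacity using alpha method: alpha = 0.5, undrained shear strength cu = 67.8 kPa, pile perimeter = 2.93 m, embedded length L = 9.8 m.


Result: 973.4 kN

Derivation:
Using Qs = alpha * cu * perimeter * L
Qs = 0.5 * 67.8 * 2.93 * 9.8
Qs = 973.4 kN


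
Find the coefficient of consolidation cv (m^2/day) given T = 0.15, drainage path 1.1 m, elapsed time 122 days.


Result: 0.00149 m^2/day

Derivation:
Using cv = T * H_dr^2 / t
H_dr^2 = 1.1^2 = 1.21
cv = 0.15 * 1.21 / 122
cv = 0.00149 m^2/day


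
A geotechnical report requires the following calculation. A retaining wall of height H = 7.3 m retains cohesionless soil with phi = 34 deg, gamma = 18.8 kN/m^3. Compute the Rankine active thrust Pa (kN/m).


Compute active earth pressure coefficient:
Ka = tan^2(45 - phi/2) = tan^2(28.0) = 0.282715
Compute active force:
Pa = 0.5 * Ka * gamma * H^2
Pa = 0.5 * 0.282715 * 18.8 * 7.3^2
Pa = 141.62 kN/m


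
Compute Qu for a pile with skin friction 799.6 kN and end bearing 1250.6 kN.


Using Qu = Qf + Qb
Qu = 799.6 + 1250.6
Qu = 2050.2 kN


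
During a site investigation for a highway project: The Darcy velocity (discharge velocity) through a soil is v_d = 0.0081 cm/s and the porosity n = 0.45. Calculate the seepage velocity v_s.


Using v_s = v_d / n
v_s = 0.0081 / 0.45
v_s = 0.018 cm/s


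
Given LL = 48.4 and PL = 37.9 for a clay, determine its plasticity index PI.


Result: 10.5

Derivation:
Using PI = LL - PL
PI = 48.4 - 37.9
PI = 10.5


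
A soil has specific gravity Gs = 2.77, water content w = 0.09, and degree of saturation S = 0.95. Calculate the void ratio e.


Using the relation e = Gs * w / S
e = 2.77 * 0.09 / 0.95
e = 0.2624


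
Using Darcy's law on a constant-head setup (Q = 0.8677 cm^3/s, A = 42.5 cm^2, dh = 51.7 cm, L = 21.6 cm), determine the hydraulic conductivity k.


Compute hydraulic gradient:
i = dh / L = 51.7 / 21.6 = 2.39352
Then apply Darcy's law:
k = Q / (A * i)
k = 0.8677 / (42.5 * 2.39352)
k = 0.8677 / 101.725
k = 0.00853 cm/s


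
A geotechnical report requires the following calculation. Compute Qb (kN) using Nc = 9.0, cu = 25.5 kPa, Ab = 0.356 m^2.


Using Qb = Nc * cu * Ab
Qb = 9.0 * 25.5 * 0.356
Qb = 81.7 kN


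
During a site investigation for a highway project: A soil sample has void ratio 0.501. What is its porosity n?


Result: 0.3338

Derivation:
Using the relation n = e / (1 + e)
n = 0.501 / (1 + 0.501)
n = 0.501 / 1.501
n = 0.3338


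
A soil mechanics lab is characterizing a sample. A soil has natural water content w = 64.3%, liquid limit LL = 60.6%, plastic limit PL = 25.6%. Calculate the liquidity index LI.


First compute the plasticity index:
PI = LL - PL = 60.6 - 25.6 = 35.0
Then compute the liquidity index:
LI = (w - PL) / PI
LI = (64.3 - 25.6) / 35.0
LI = 1.106


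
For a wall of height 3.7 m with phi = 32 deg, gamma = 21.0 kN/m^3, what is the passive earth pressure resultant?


Compute passive earth pressure coefficient:
Kp = tan^2(45 + phi/2) = tan^2(61.0) = 3.254588
Compute passive force:
Pp = 0.5 * Kp * gamma * H^2
Pp = 0.5 * 3.254588 * 21.0 * 3.7^2
Pp = 467.83 kN/m


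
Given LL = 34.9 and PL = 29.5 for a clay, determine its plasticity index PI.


Using PI = LL - PL
PI = 34.9 - 29.5
PI = 5.4


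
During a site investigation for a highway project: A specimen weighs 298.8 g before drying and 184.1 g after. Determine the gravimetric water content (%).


Result: 62.3 %

Derivation:
Using w = (m_wet - m_dry) / m_dry * 100
m_wet - m_dry = 298.8 - 184.1 = 114.7 g
w = 114.7 / 184.1 * 100
w = 62.3 %


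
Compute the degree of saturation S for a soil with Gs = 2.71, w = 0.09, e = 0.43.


Using S = Gs * w / e
S = 2.71 * 0.09 / 0.43
S = 0.5672


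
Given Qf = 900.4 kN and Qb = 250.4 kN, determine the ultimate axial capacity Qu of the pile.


Using Qu = Qf + Qb
Qu = 900.4 + 250.4
Qu = 1150.8 kN


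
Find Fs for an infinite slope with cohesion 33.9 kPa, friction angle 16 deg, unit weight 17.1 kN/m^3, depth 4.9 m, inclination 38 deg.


Using Fs = c / (gamma*H*sin(beta)*cos(beta)) + tan(phi)/tan(beta)
Cohesion contribution = 33.9 / (17.1*4.9*sin(38)*cos(38))
Cohesion contribution = 0.833937
Friction contribution = tan(16)/tan(38) = 0.367017
Fs = 0.833937 + 0.367017
Fs = 1.201


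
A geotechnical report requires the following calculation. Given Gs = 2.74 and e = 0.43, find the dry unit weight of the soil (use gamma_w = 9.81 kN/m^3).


Result: 18.797 kN/m^3

Derivation:
Using gamma_d = Gs * gamma_w / (1 + e)
gamma_d = 2.74 * 9.81 / (1 + 0.43)
gamma_d = 2.74 * 9.81 / 1.43
gamma_d = 18.797 kN/m^3


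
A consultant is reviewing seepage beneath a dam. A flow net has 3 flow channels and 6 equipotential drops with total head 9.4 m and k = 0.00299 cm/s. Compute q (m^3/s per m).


Convert k to m/s for unit consistency with H:
k = 0.00299 cm/s = 0.00299 / 100 m/s = 2.99e-05 m/s
Using q = k * H * Nf / Nd
Nf / Nd = 3 / 6 = 0.5
q = 2.99e-05 * 9.4 * 0.5
q = 0.0001405 m^3/s per m


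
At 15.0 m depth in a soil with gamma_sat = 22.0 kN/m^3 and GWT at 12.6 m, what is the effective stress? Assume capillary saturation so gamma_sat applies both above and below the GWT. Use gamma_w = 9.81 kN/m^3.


Total stress = gamma_sat * depth
sigma = 22.0 * 15.0 = 330.0 kPa
Pore water pressure u = gamma_w * (depth - d_wt)
u = 9.81 * (15.0 - 12.6) = 23.544 kPa
Effective stress = sigma - u
sigma' = 330.0 - 23.544 = 306.46 kPa


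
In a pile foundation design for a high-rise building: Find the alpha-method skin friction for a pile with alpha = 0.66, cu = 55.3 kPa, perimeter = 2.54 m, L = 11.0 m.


Result: 1019.75 kN

Derivation:
Using Qs = alpha * cu * perimeter * L
Qs = 0.66 * 55.3 * 2.54 * 11.0
Qs = 1019.75 kN


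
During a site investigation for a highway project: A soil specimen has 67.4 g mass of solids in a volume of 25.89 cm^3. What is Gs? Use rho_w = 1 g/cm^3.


Result: 2.603

Derivation:
Using Gs = m_s / (V_s * rho_w)
Since rho_w = 1 g/cm^3:
Gs = 67.4 / 25.89
Gs = 2.603


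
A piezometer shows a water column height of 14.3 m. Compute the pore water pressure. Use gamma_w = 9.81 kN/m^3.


Result: 140.28 kPa

Derivation:
Using u = gamma_w * h_w
u = 9.81 * 14.3
u = 140.28 kPa


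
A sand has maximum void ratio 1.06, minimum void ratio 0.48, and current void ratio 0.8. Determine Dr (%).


Using Dr = (e_max - e) / (e_max - e_min) * 100
e_max - e = 1.06 - 0.8 = 0.26
e_max - e_min = 1.06 - 0.48 = 0.58
Dr = 0.26 / 0.58 * 100
Dr = 44.83 %


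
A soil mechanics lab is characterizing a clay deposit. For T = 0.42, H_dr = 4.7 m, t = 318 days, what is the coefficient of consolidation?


Result: 0.02918 m^2/day

Derivation:
Using cv = T * H_dr^2 / t
H_dr^2 = 4.7^2 = 22.09
cv = 0.42 * 22.09 / 318
cv = 0.02918 m^2/day


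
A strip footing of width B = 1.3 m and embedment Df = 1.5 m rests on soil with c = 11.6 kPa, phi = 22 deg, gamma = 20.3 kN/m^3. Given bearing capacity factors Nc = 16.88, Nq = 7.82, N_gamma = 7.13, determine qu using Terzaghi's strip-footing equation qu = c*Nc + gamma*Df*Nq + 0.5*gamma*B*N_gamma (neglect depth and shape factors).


Compute qu = c*Nc + gamma*Df*Nq + 0.5*gamma*B*N_gamma
Term 1: 11.6 * 16.88 = 195.808
Term 2: 20.3 * 1.5 * 7.82 = 238.119
Term 3: 0.5 * 20.3 * 1.3 * 7.13 = 94.08035
qu = 195.808 + 238.119 + 94.08035
qu = 528.01 kPa


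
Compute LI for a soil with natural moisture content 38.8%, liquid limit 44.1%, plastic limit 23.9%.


First compute the plasticity index:
PI = LL - PL = 44.1 - 23.9 = 20.2
Then compute the liquidity index:
LI = (w - PL) / PI
LI = (38.8 - 23.9) / 20.2
LI = 0.738


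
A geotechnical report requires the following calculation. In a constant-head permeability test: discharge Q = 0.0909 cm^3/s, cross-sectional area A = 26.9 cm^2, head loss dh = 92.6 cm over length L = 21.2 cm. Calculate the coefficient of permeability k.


Compute hydraulic gradient:
i = dh / L = 92.6 / 21.2 = 4.36792
Then apply Darcy's law:
k = Q / (A * i)
k = 0.0909 / (26.9 * 4.36792)
k = 0.0909 / 117.497
k = 0.000774 cm/s


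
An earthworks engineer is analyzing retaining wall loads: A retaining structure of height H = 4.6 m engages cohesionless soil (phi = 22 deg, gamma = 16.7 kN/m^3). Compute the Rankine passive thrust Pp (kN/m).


Compute passive earth pressure coefficient:
Kp = tan^2(45 + phi/2) = tan^2(56.0) = 2.197987
Compute passive force:
Pp = 0.5 * Kp * gamma * H^2
Pp = 0.5 * 2.197987 * 16.7 * 4.6^2
Pp = 388.35 kN/m


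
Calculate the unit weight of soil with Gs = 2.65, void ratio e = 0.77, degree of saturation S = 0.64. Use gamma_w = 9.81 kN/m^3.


Result: 17.419 kN/m^3

Derivation:
Using gamma = gamma_w * (Gs + S*e) / (1 + e)
Numerator: Gs + S*e = 2.65 + 0.64*0.77 = 3.1428
Denominator: 1 + e = 1 + 0.77 = 1.77
gamma = 9.81 * 3.1428 / 1.77
gamma = 17.419 kN/m^3


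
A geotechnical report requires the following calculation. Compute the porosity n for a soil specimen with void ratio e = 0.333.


Using the relation n = e / (1 + e)
n = 0.333 / (1 + 0.333)
n = 0.333 / 1.333
n = 0.2498


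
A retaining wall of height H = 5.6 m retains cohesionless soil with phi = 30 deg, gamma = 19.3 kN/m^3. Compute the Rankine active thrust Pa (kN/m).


Compute active earth pressure coefficient:
Ka = tan^2(45 - phi/2) = tan^2(30.0) = 0.333333
Compute active force:
Pa = 0.5 * Ka * gamma * H^2
Pa = 0.5 * 0.333333 * 19.3 * 5.6^2
Pa = 100.87 kN/m


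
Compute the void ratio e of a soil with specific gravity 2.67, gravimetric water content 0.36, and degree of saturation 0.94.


Using the relation e = Gs * w / S
e = 2.67 * 0.36 / 0.94
e = 1.0226


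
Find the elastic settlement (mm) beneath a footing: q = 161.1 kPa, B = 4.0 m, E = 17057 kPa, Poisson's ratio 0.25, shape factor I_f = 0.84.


Using Se = q * B * (1 - nu^2) * I_f / E
1 - nu^2 = 1 - 0.25^2 = 0.9375
Se = 161.1 * 4.0 * 0.9375 * 0.84 / 17057
Se = 0.029751 m
Convert to mm: Se = 0.029751 * 1000 = 29.751 mm


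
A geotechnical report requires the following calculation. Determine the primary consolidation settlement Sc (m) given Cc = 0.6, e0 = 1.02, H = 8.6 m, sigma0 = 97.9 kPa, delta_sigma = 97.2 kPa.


Using Sc = Cc * H / (1 + e0) * log10((sigma0 + delta_sigma) / sigma0)
Stress ratio = (97.9 + 97.2) / 97.9 = 1.99285
log10(1.99285) = 0.299475
Cc * H / (1 + e0) = 0.6 * 8.6 / (1 + 1.02) = 2.55446
Sc = 2.55446 * 0.299475
Sc = 0.765 m


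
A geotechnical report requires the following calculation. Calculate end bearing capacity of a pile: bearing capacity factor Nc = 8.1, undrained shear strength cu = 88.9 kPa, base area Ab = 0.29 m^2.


Using Qb = Nc * cu * Ab
Qb = 8.1 * 88.9 * 0.29
Qb = 208.83 kN


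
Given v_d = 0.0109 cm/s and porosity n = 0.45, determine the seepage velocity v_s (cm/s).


Using v_s = v_d / n
v_s = 0.0109 / 0.45
v_s = 0.02422 cm/s


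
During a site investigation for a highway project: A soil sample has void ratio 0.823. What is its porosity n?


Using the relation n = e / (1 + e)
n = 0.823 / (1 + 0.823)
n = 0.823 / 1.823
n = 0.4515


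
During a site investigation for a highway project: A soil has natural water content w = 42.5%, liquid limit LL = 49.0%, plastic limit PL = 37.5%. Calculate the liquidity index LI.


Result: 0.435

Derivation:
First compute the plasticity index:
PI = LL - PL = 49.0 - 37.5 = 11.5
Then compute the liquidity index:
LI = (w - PL) / PI
LI = (42.5 - 37.5) / 11.5
LI = 0.435


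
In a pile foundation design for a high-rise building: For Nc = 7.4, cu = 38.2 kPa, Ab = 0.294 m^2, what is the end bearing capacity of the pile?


Result: 83.11 kN

Derivation:
Using Qb = Nc * cu * Ab
Qb = 7.4 * 38.2 * 0.294
Qb = 83.11 kN


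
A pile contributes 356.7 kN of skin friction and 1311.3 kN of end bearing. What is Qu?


Using Qu = Qf + Qb
Qu = 356.7 + 1311.3
Qu = 1668.0 kN


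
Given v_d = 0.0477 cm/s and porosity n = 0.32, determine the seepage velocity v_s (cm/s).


Result: 0.14906 cm/s

Derivation:
Using v_s = v_d / n
v_s = 0.0477 / 0.32
v_s = 0.14906 cm/s


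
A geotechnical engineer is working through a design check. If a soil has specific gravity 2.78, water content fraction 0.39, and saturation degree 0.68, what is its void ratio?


Using the relation e = Gs * w / S
e = 2.78 * 0.39 / 0.68
e = 1.5944


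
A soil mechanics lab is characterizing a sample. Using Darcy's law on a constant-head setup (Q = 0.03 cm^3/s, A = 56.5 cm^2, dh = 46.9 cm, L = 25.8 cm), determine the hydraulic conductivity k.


Compute hydraulic gradient:
i = dh / L = 46.9 / 25.8 = 1.81783
Then apply Darcy's law:
k = Q / (A * i)
k = 0.03 / (56.5 * 1.81783)
k = 0.03 / 102.707
k = 0.000292 cm/s


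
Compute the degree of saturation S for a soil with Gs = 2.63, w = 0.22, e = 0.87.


Using S = Gs * w / e
S = 2.63 * 0.22 / 0.87
S = 0.6651


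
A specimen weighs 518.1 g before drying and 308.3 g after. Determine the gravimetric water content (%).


Using w = (m_wet - m_dry) / m_dry * 100
m_wet - m_dry = 518.1 - 308.3 = 209.8 g
w = 209.8 / 308.3 * 100
w = 68.05 %


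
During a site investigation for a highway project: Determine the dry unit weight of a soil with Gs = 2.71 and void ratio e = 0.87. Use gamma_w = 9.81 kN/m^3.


Result: 14.217 kN/m^3

Derivation:
Using gamma_d = Gs * gamma_w / (1 + e)
gamma_d = 2.71 * 9.81 / (1 + 0.87)
gamma_d = 2.71 * 9.81 / 1.87
gamma_d = 14.217 kN/m^3


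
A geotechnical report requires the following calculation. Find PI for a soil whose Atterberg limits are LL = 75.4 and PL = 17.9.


Using PI = LL - PL
PI = 75.4 - 17.9
PI = 57.5


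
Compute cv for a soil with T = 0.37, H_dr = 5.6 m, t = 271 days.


Using cv = T * H_dr^2 / t
H_dr^2 = 5.6^2 = 31.36
cv = 0.37 * 31.36 / 271
cv = 0.04282 m^2/day


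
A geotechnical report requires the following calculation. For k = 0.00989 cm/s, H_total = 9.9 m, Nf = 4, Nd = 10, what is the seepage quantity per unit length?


Convert k to m/s for unit consistency with H:
k = 0.00989 cm/s = 0.00989 / 100 m/s = 9.89e-05 m/s
Using q = k * H * Nf / Nd
Nf / Nd = 4 / 10 = 0.4
q = 9.89e-05 * 9.9 * 0.4
q = 0.0003916 m^3/s per m


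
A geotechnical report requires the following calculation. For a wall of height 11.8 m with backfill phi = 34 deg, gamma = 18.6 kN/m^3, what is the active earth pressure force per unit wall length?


Result: 366.1 kN/m

Derivation:
Compute active earth pressure coefficient:
Ka = tan^2(45 - phi/2) = tan^2(28.0) = 0.282715
Compute active force:
Pa = 0.5 * Ka * gamma * H^2
Pa = 0.5 * 0.282715 * 18.6 * 11.8^2
Pa = 366.1 kN/m


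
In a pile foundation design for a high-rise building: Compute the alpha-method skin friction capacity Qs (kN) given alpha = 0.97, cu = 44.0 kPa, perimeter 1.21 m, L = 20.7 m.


Using Qs = alpha * cu * perimeter * L
Qs = 0.97 * 44.0 * 1.21 * 20.7
Qs = 1069.01 kN


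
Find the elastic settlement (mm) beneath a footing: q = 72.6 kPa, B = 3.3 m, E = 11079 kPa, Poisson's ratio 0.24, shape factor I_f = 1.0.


Using Se = q * B * (1 - nu^2) * I_f / E
1 - nu^2 = 1 - 0.24^2 = 0.9424
Se = 72.6 * 3.3 * 0.9424 * 1.0 / 11079
Se = 0.020379 m
Convert to mm: Se = 0.020379 * 1000 = 20.379 mm


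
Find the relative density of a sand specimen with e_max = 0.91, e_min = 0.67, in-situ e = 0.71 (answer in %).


Using Dr = (e_max - e) / (e_max - e_min) * 100
e_max - e = 0.91 - 0.71 = 0.2
e_max - e_min = 0.91 - 0.67 = 0.24
Dr = 0.2 / 0.24 * 100
Dr = 83.33 %


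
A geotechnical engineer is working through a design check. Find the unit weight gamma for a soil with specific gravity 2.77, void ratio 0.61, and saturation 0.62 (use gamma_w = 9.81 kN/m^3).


Result: 19.183 kN/m^3

Derivation:
Using gamma = gamma_w * (Gs + S*e) / (1 + e)
Numerator: Gs + S*e = 2.77 + 0.62*0.61 = 3.1482
Denominator: 1 + e = 1 + 0.61 = 1.61
gamma = 9.81 * 3.1482 / 1.61
gamma = 19.183 kN/m^3


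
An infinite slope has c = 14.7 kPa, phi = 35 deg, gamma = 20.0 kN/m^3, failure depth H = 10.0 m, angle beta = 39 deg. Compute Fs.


Using Fs = c / (gamma*H*sin(beta)*cos(beta)) + tan(phi)/tan(beta)
Cohesion contribution = 14.7 / (20.0*10.0*sin(39)*cos(39))
Cohesion contribution = 0.150284
Friction contribution = tan(35)/tan(39) = 0.864684
Fs = 0.150284 + 0.864684
Fs = 1.015


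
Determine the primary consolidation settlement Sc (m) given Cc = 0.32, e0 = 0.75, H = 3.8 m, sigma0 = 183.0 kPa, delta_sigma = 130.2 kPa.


Result: 0.1622 m

Derivation:
Using Sc = Cc * H / (1 + e0) * log10((sigma0 + delta_sigma) / sigma0)
Stress ratio = (183.0 + 130.2) / 183.0 = 1.71148
log10(1.71148) = 0.233371
Cc * H / (1 + e0) = 0.32 * 3.8 / (1 + 0.75) = 0.694857
Sc = 0.694857 * 0.233371
Sc = 0.1622 m


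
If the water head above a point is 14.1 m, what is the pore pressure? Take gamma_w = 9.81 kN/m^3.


Using u = gamma_w * h_w
u = 9.81 * 14.1
u = 138.32 kPa


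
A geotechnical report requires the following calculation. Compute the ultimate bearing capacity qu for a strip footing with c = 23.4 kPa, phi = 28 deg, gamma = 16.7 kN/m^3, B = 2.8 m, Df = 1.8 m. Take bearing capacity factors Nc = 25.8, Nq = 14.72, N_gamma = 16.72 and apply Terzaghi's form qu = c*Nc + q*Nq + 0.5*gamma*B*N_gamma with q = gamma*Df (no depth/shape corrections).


Compute qu = c*Nc + gamma*Df*Nq + 0.5*gamma*B*N_gamma
Term 1: 23.4 * 25.8 = 603.72
Term 2: 16.7 * 1.8 * 14.72 = 442.4832
Term 3: 0.5 * 16.7 * 2.8 * 16.72 = 390.9136
qu = 603.72 + 442.4832 + 390.9136
qu = 1437.12 kPa


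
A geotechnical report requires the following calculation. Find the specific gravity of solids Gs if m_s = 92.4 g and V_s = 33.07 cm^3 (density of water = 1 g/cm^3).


Using Gs = m_s / (V_s * rho_w)
Since rho_w = 1 g/cm^3:
Gs = 92.4 / 33.07
Gs = 2.794


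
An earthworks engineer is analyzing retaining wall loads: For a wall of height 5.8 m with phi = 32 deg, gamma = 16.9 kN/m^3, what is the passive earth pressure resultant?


Compute passive earth pressure coefficient:
Kp = tan^2(45 + phi/2) = tan^2(61.0) = 3.254588
Compute passive force:
Pp = 0.5 * Kp * gamma * H^2
Pp = 0.5 * 3.254588 * 16.9 * 5.8^2
Pp = 925.14 kN/m


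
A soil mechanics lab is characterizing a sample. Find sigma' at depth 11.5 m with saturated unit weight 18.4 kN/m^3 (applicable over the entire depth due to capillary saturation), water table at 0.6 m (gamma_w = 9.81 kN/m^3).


Total stress = gamma_sat * depth
sigma = 18.4 * 11.5 = 211.6 kPa
Pore water pressure u = gamma_w * (depth - d_wt)
u = 9.81 * (11.5 - 0.6) = 106.929 kPa
Effective stress = sigma - u
sigma' = 211.6 - 106.929 = 104.67 kPa


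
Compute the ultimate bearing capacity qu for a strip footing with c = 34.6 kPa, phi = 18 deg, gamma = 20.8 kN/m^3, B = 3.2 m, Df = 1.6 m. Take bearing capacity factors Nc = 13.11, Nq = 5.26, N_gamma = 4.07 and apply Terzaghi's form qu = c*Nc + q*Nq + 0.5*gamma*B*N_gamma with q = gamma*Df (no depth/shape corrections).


Compute qu = c*Nc + gamma*Df*Nq + 0.5*gamma*B*N_gamma
Term 1: 34.6 * 13.11 = 453.606
Term 2: 20.8 * 1.6 * 5.26 = 175.0528
Term 3: 0.5 * 20.8 * 3.2 * 4.07 = 135.4496
qu = 453.606 + 175.0528 + 135.4496
qu = 764.11 kPa


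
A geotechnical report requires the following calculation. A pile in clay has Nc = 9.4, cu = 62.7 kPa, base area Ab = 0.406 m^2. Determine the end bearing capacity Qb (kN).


Result: 239.29 kN

Derivation:
Using Qb = Nc * cu * Ab
Qb = 9.4 * 62.7 * 0.406
Qb = 239.29 kN


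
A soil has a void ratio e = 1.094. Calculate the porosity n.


Using the relation n = e / (1 + e)
n = 1.094 / (1 + 1.094)
n = 1.094 / 2.094
n = 0.5224


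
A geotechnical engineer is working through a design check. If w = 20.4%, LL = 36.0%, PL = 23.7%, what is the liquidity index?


First compute the plasticity index:
PI = LL - PL = 36.0 - 23.7 = 12.3
Then compute the liquidity index:
LI = (w - PL) / PI
LI = (20.4 - 23.7) / 12.3
LI = -0.268


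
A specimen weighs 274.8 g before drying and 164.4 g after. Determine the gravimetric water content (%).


Using w = (m_wet - m_dry) / m_dry * 100
m_wet - m_dry = 274.8 - 164.4 = 110.4 g
w = 110.4 / 164.4 * 100
w = 67.15 %
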